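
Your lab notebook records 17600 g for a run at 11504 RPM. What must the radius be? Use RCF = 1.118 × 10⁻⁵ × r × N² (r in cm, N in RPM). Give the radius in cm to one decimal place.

17600 = 1.118 × 10⁻⁵ × r × (11504)²
r = 17600 / (1.118 × 10⁻⁵ × 132,342,016) = 17600 / 1479.584 ≈ 11.895 cm

11.9 cm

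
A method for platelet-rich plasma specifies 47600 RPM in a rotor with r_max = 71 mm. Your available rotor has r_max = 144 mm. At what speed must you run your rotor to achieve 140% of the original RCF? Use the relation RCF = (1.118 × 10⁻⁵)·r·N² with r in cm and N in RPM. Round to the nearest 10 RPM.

39550 RPM

Original rotor: r = 71 mm = 7.1 cm
RCF_original = 1.118 × 10⁻⁵ × 7.1 × (47600)² = 1.118 × 10⁻⁵ × 7.1 × 2,265,760,000 ≈ 179,851.5 × g
Target RCF = 1.4 × 179,851.5 ≈ 251,792.1 × g
Your rotor: r = 144 mm = 14.4 cm
251,792.1 = 1.118 × 10⁻⁵ × 14.4 × N²
N² = 251,792.1 / (16.0992 × 10⁻⁵) = 1,564,003,801
N ≈ √1,564,003,801 ≈ 39,547.5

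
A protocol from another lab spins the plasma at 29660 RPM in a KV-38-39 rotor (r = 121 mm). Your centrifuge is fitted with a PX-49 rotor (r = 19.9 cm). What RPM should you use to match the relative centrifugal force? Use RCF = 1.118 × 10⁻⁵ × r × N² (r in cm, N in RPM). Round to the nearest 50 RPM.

Original rotor: r = 121 mm = 12.1 cm
RCF_original = 1.118 × 10⁻⁵ × 12.1 × (29660)² = 1.118 × 10⁻⁵ × 12.1 × 879,715,600 ≈ 119,006.2 × g
119,006.2 = 1.118 × 10⁻⁵ × 19.9 × N²
N² = 119,006.2 / (22.2482 × 10⁻⁵) = 534,902,599
N ≈ √534,902,599 ≈ 23,128.0

≈ 23150 RPM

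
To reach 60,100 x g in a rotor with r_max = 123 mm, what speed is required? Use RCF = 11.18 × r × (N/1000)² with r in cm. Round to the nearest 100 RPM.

r = 123 mm = 12.3 cm
60,100 = 11.18 × 12.3 × (N/1000)²
(N/1000)² = 60,100 / 137.514 = 437.0464
N = 1000 × √437.0464 ≈ 20,905.7

≈ 20900 RPM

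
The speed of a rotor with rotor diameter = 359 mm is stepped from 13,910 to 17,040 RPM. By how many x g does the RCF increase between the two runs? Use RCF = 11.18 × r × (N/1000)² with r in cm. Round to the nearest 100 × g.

r = 359 mm / 2 = 179.5 mm = 17.95 cm
RCF₁ = 11.18 × 17.95 × (13.91)² = 11.18 × 17.95 × 193.4881 ≈ 38,829.4 × g
RCF₂ = 11.18 × 17.95 × (17.04)² = 11.18 × 17.95 × 290.3616 ≈ 58,270.1 × g
Increase = 58,270.1 − 38,829.4 = 19,440.7

19400 x g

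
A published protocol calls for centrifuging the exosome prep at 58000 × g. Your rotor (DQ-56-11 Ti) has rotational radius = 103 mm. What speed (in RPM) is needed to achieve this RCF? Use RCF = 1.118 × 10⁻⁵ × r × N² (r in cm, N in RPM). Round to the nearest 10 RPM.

r = 103 mm = 10.3 cm
58,000 = 1.118 × 10⁻⁵ × 10.3 × N²
N² = 58,000 / (11.5154 × 10⁻⁵) = 503,673,342
N ≈ √503,673,342 ≈ 22,442.7

N ≈ 22440 RPM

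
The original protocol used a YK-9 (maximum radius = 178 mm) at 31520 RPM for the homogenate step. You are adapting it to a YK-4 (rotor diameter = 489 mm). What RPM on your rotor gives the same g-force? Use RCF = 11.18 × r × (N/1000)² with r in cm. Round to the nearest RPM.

≈ 26894 RPM

Original rotor: r = 178 mm = 17.8 cm
RCF = 11.18 × r × (N/1000)²
RCF_original = 11.18 × 17.8 × (31.52)² = 11.18 × 17.8 × 993.5104 ≈ 197,712.5 × g
Your rotor: r = 489 mm / 2 = 244.5 mm = 24.45 cm
197,712.5 = 11.18 × 24.45 × (N/1000)²
(N/1000)² = 197,712.5 / 273.351 = 723.2917
N = 1000 × √723.2917 ≈ 26,894.1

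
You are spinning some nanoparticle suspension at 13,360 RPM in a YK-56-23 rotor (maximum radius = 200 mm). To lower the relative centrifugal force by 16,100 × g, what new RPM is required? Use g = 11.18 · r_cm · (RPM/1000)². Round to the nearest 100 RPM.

10300 RPM

r = 200 mm = 20.0 cm
Current RCF = 11.18 × 20 × (13.36)² = 11.18 × 20 × 178.4896 ≈ 39,910.3 × g
Target RCF = 39,910.3 − 16,100 = 23,810.3 × g
(N/1000)² = 23,810.3 / 223.6 = 106.4861
N = 1000 × √106.4861 ≈ 10,319.2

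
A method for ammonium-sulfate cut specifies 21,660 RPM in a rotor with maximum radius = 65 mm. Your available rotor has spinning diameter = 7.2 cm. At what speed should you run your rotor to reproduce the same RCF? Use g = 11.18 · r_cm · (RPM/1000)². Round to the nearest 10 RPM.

29100 RPM

Original rotor: r = 65 mm = 6.5 cm
RCF_original = 11.18 × 6.5 × (21.66)² = 11.18 × 6.5 × 469.1556 ≈ 34,093.5 × g
Your rotor: r = 7.2 / 2 = 3.6 cm
34,093.5 = 11.18 × 3.6 × (N/1000)²
(N/1000)² = 34,093.5 / 40.248 = 847.0856
N = 1000 × √847.0856 ≈ 29,104.7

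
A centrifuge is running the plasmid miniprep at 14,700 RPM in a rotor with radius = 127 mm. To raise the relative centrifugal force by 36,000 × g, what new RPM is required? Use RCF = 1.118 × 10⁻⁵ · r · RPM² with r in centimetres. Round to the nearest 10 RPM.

r = 127 mm = 12.7 cm
Current RCF = 1.118 × 10⁻⁵ × 12.7 × (14700)² = 1.118 × 10⁻⁵ × 12.7 × 216,090,000 ≈ 30,681.8 × g
Target RCF = 30,681.8 + 36,000 = 66,681.8 × g
N² = 66,681.8 / (14.1986 × 10⁻⁵) = 469,636,443
N ≈ √469,636,443 ≈ 21,671.1

N₂ ≈ 21670 RPM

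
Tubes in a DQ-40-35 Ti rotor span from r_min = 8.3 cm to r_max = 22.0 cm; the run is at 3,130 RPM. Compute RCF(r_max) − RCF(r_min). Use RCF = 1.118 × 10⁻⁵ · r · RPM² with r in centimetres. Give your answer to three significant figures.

ΔRCF ≈ 1500 ×g

RCF_max = 1.118 × 10⁻⁵ × 22 × (3130)² = 1.118 × 10⁻⁵ × 22 × 9,796,900 ≈ 2,409.6 × g
RCF_min = 1.118 × 10⁻⁵ × 8.3 × (3130)² = 1.118 × 10⁻⁵ × 8.3 × 9,796,900 ≈ 909.1 × g
ΔRCF = 2,409.6 − 909.1 = 1,500.5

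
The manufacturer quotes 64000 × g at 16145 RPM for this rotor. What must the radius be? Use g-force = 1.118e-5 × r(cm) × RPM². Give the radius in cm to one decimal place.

22.0 cm

RCF = 1.118 × 10⁻⁵ × r × N²
64000 = 1.118 × 10⁻⁵ × r × (16145)²
r = 64000 / (1.118 × 10⁻⁵ × 260,661,025) = 64000 / 2914.19 ≈ 21.962 cm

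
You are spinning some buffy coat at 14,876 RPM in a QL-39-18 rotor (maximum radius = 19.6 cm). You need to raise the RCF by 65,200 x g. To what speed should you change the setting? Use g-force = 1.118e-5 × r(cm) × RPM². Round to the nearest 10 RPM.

N₂ ≈ 22780 RPM

Current RCF = 1.118 × 10⁻⁵ × 19.6 × (14876)² = 1.118 × 10⁻⁵ × 19.6 × 221,295,376 ≈ 48,492 × g
Target RCF = 48,492 + 65,200 = 113,692 × g
N² = 113,692 / (21.9128 × 10⁻⁵) = 518,838,305
N ≈ √518,838,305 ≈ 22,778.0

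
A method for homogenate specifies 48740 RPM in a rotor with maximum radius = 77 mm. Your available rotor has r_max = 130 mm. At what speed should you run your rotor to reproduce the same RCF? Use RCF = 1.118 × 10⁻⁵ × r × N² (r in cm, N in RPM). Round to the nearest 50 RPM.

37500 RPM

Original rotor: r = 77 mm = 7.7 cm
RCF_original = 1.118 × 10⁻⁵ × 7.7 × (48740)² = 1.118 × 10⁻⁵ × 7.7 × 2,375,587,600 ≈ 204,504.8 × g
Your rotor: r = 130 mm = 13.0 cm
204,504.8 = 1.118 × 10⁻⁵ × 13 × N²
N² = 204,504.8 / (14.534 × 10⁻⁵) = 1,407,078,574
N ≈ √1,407,078,574 ≈ 37,511.0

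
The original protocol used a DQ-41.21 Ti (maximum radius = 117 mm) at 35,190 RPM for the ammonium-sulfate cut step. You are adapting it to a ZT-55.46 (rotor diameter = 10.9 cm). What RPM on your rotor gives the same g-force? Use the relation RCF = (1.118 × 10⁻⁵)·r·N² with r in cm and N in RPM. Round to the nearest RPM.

51560 RPM

Original rotor: r = 117 mm = 11.7 cm
RCF_original = 1.118 × 10⁻⁵ × 11.7 × (35190)² = 1.118 × 10⁻⁵ × 11.7 × 1,238,336,100 ≈ 161,981.8 × g
Your rotor: r = 10.9 / 2 = 5.45 cm
161,981.8 = 1.118 × 10⁻⁵ × 5.45 × N²
N² = 161,981.8 / (6.0931 × 10⁻⁵) = 2,658,446,439
N ≈ √2,658,446,439 ≈ 51,560.1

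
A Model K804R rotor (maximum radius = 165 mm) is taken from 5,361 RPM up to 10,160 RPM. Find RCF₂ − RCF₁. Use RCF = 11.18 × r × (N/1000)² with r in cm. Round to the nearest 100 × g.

r = 165 mm = 16.5 cm
RCF₁ = 11.18 × 16.5 × (5.361)² = 11.18 × 16.5 × 28.740321 ≈ 5,301.7 × g
RCF₂ = 11.18 × 16.5 × (10.16)² = 11.18 × 16.5 × 103.2256 ≈ 19,042 × g
Increase = 19,042 − 5,301.7 = 13,740.3

13700 × g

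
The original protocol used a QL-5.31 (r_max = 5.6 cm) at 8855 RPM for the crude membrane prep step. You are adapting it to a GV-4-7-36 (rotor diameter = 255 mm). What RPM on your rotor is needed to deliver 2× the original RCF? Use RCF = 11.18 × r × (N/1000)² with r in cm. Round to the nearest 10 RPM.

RCF = 11.18 × r × (N/1000)²
RCF_original = 11.18 × 5.6 × (8.855)² = 11.18 × 5.6 × 78.411025 ≈ 4,909.2 × g
Target RCF = 2 × 4,909.2 ≈ 9,818.4 × g
Your rotor: r = 255 mm / 2 = 127.5 mm = 12.75 cm
9,818.4 = 11.18 × 12.75 × (N/1000)²
(N/1000)² = 9,818.4 / 142.545 = 68.8793
N = 1000 × √68.8793 ≈ 8,299.4

8300 RPM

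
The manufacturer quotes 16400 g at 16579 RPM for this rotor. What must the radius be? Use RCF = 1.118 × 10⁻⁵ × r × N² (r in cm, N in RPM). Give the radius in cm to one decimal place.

RCF = 1.118 × 10⁻⁵ × r × N²
16400 = 1.118 × 10⁻⁵ × r × (16579)²
r = 16400 / (1.118 × 10⁻⁵ × 274,863,241) = 16400 / 3072.971 ≈ 5.337 cm

r ≈ 5.3 cm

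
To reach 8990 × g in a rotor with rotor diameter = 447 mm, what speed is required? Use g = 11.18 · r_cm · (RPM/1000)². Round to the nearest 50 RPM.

≈ 6000 RPM

r = 447 mm / 2 = 223.5 mm = 22.35 cm
8,990 = 11.18 × 22.35 × (N/1000)²
(N/1000)² = 8,990 / 249.873 = 35.97828
N = 1000 × √35.97828 ≈ 5,998.2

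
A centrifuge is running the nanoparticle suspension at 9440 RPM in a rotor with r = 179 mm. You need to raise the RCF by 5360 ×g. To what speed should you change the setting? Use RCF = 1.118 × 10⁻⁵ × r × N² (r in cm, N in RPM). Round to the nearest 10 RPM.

10770 RPM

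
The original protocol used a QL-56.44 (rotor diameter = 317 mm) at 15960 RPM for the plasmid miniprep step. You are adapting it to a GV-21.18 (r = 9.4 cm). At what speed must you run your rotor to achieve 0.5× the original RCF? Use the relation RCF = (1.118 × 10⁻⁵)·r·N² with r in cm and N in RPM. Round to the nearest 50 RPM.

Original rotor: r = 317 mm / 2 = 158.5 mm = 15.85 cm
RCF_original = 1.118 × 10⁻⁵ × 15.85 × (15960)² = 1.118 × 10⁻⁵ × 15.85 × 254,721,600 ≈ 45,137.4 × g
Target RCF = 0.5 × 45,137.4 ≈ 22,568.7 × g
22,568.7 = 1.118 × 10⁻⁵ × 9.4 × N²
N² = 22,568.7 / (10.5092 × 10⁻⁵) = 214,751,836
N ≈ √214,751,836 ≈ 14,654.4

≈ 14650 RPM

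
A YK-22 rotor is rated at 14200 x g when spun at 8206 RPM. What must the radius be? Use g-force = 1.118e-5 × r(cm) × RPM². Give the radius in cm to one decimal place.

RCF = 1.118 × 10⁻⁵ × r × N²
14200 = 1.118 × 10⁻⁵ × r × (8206)²
r = 14200 / (1.118 × 10⁻⁵ × 67,338,436) = 14200 / 752.8437 ≈ 18.862 cm

r ≈ 18.9 cm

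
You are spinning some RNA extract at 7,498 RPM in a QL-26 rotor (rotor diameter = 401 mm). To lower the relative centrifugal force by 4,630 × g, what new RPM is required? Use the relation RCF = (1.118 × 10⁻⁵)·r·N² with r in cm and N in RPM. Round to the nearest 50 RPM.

≈ 5950 RPM

r = 401 mm / 2 = 200.5 mm = 20.05 cm
Current RCF = 1.118 × 10⁻⁵ × 20.05 × (7498)² = 1.118 × 10⁻⁵ × 20.05 × 56,220,004 ≈ 12,602.2 × g
Target RCF = 12,602.2 − 4,630 = 7,972.2 × g
N² = 7,972.2 / (22.4159 × 10⁻⁵) = 35,564,934
N ≈ √35,564,934 ≈ 5,963.6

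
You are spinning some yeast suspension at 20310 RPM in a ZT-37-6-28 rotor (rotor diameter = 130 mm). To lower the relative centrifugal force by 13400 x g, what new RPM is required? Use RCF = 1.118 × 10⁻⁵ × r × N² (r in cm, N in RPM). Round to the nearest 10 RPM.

≈ 15100 RPM

r = 130 mm / 2 = 65 mm = 6.5 cm
Current RCF = 1.118 × 10⁻⁵ × 6.5 × (20310)² = 1.118 × 10⁻⁵ × 6.5 × 412,496,100 ≈ 29,976.1 × g
Target RCF = 29,976.1 − 13,400 = 16,576.1 × g
N² = 16,576.1 / (7.267 × 10⁻⁵) = 228,101,005
N ≈ √228,101,005 ≈ 15,103.0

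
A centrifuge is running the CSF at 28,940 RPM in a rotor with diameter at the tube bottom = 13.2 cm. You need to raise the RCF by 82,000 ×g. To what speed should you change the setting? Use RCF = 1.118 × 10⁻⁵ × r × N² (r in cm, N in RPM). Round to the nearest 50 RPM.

≈ 44150 RPM

r = 13.2 / 2 = 6.6 cm
Current RCF = 1.118 × 10⁻⁵ × 6.6 × (28940)² = 1.118 × 10⁻⁵ × 6.6 × 837,523,600 ≈ 61,799.2 × g
Target RCF = 61,799.2 + 82,000 = 143,799.2 × g
N² = 143,799.2 / (7.3788 × 10⁻⁵) = 1,948,815,526
N ≈ √1,948,815,526 ≈ 44,145.4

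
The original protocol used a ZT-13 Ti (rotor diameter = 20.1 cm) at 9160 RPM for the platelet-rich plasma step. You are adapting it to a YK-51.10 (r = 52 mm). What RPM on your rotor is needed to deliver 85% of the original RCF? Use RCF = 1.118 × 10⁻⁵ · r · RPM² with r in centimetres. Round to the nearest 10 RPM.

Original rotor: r = 20.1 / 2 = 10.05 cm
RCF_original = 1.118 × 10⁻⁵ × 10.05 × (9160)² = 1.118 × 10⁻⁵ × 10.05 × 83,905,600 ≈ 9,427.5 × g
Target RCF = 0.85 × 9,427.5 ≈ 8,013.4 × g
Your rotor: r = 52 mm = 5.2 cm
8,013.4 = 1.118 × 10⁻⁵ × 5.2 × N²
N² = 8,013.4 / (5.8136 × 10⁻⁵) = 137,838,861
N ≈ √137,838,861 ≈ 11,740.5

≈ 11740 RPM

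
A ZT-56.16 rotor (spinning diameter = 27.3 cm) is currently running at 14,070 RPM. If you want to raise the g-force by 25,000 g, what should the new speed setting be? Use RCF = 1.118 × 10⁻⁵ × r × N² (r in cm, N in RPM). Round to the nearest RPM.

N₂ ≈ 19021 RPM

r = 27.3 / 2 = 13.65 cm
Current RCF = 1.118 × 10⁻⁵ × 13.65 × (14070)² = 1.118 × 10⁻⁵ × 13.65 × 197,964,900 ≈ 30,210.8 × g
Target RCF = 30,210.8 + 25,000 = 55,210.8 × g
N² = 55,210.8 / (15.2607 × 10⁻⁵) = 361,784,191
N ≈ √361,784,191 ≈ 19,020.6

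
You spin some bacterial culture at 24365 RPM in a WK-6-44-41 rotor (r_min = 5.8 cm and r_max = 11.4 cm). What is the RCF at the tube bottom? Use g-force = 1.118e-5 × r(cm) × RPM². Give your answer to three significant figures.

Use r_max = 11.4 cm.
RCF = 1.118 × 10⁻⁵ × 11.4 × (24365)² = 1.118 × 10⁻⁵ × 11.4 × 593,653,225 ≈ 75,662.3 × g

RCF ≈ 75700 g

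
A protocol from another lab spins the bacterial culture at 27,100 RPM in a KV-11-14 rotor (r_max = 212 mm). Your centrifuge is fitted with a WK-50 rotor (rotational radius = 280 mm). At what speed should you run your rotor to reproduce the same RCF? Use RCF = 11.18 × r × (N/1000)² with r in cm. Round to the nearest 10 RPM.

Original rotor: r = 212 mm = 21.2 cm
RCF_original = 11.18 × 21.2 × (27.1)² = 11.18 × 21.2 × 734.41 ≈ 174,066.9 × g
Your rotor: r = 280 mm = 28.0 cm
174,066.9 = 11.18 × 28 × (N/1000)²
(N/1000)² = 174,066.9 / 313.04 = 556.0532
N = 1000 × √556.0532 ≈ 23,580.8

23580 RPM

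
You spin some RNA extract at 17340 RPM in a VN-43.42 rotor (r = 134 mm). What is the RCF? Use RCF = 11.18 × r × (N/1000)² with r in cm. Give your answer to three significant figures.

≈ 45000 x g

r = 134 mm = 13.4 cm
RCF = 11.18 × r × (N/1000)²
RCF = 11.18 × 13.4 × (17.34)² = 11.18 × 13.4 × 300.6756 ≈ 45,044.8 × g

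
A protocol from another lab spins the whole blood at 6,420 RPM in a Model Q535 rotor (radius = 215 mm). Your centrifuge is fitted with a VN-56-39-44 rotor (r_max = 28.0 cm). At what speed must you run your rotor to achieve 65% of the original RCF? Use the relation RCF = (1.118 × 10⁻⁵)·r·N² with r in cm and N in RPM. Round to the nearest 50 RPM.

≈ 4550 RPM

Original rotor: r = 215 mm = 21.5 cm
RCF = 1.118 × 10⁻⁵ × r × N²
RCF_original = 1.118 × 10⁻⁵ × 21.5 × (6420)² = 1.118 × 10⁻⁵ × 21.5 × 41,216,400 ≈ 9,907.2 × g
Target RCF = 0.65 × 9,907.2 ≈ 6,439.7 × g
6,439.7 = 1.118 × 10⁻⁵ × 28 × N²
N² = 6,439.7 / (31.304 × 10⁻⁵) = 20,571,492
N ≈ √20,571,492 ≈ 4,535.6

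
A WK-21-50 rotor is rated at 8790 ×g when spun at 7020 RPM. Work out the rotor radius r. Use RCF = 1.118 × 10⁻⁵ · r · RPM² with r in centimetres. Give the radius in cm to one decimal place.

8790 = 1.118 × 10⁻⁵ × r × (7020)²
r = 8790 / (1.118 × 10⁻⁵ × 49,280,400) = 8790 / 550.9549 ≈ 15.954 cm

≈ 16.0 cm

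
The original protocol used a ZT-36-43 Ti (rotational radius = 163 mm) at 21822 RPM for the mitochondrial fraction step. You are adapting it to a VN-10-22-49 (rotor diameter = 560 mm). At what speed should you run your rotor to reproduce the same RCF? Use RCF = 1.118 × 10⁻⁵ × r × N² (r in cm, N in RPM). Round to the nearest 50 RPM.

≈ 16650 RPM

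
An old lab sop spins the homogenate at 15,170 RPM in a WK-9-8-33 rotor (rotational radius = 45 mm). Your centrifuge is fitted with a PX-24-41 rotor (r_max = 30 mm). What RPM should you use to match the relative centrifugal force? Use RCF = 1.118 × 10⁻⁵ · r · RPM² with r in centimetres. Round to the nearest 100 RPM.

Original rotor: r = 45 mm = 4.5 cm
RCF_original = 1.118 × 10⁻⁵ × 4.5 × (15170)² = 1.118 × 10⁻⁵ × 4.5 × 230,128,900 ≈ 11,577.8 × g
Your rotor: r = 30 mm = 3.0 cm
11,577.8 = 1.118 × 10⁻⁵ × 3 × N²
N² = 11,577.8 / (3.354 × 10⁻⁵) = 345,193,798
N ≈ √345,193,798 ≈ 18,579.4

≈ 18600 RPM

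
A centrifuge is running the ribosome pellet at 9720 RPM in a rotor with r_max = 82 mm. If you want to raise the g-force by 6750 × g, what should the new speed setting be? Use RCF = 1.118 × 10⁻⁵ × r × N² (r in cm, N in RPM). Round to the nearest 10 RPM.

r = 82 mm = 8.2 cm
Current RCF = 1.118 × 10⁻⁵ × 8.2 × (9720)² = 1.118 × 10⁻⁵ × 8.2 × 94,478,400 ≈ 8,661.4 × g
Target RCF = 8,661.4 + 6,750 = 15,411.4 × g
N² = 15,411.4 / (9.1676 × 10⁻⁵) = 168,107,247
N ≈ √168,107,247 ≈ 12,965.6

12970 RPM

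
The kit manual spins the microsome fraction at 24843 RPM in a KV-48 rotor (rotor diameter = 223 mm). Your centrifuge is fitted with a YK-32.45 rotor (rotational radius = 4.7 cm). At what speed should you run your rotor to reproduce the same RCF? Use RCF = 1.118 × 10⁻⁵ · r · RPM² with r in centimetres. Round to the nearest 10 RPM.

38260 RPM

Original rotor: r = 223 mm / 2 = 111.5 mm = 11.15 cm
RCF_original = 1.118 × 10⁻⁵ × 11.15 × (24843)² = 1.118 × 10⁻⁵ × 11.15 × 617,174,649 ≈ 76,935.1 × g
76,935.1 = 1.118 × 10⁻⁵ × 4.7 × N²
N² = 76,935.1 / (5.2546 × 10⁻⁵) = 1,464,147,604
N ≈ √1,464,147,604 ≈ 38,264.2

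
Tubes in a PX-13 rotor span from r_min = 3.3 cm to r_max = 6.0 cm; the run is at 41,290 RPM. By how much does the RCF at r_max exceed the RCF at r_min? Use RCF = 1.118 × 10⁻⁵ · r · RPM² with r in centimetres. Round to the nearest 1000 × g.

ΔRCF = 1.118 × 10⁻⁵ × (r_max − r_min) × N² = 1.118 × 10⁻⁵ × 2.7 × 1,704,864,100 ≈ 51,463

51000 ×g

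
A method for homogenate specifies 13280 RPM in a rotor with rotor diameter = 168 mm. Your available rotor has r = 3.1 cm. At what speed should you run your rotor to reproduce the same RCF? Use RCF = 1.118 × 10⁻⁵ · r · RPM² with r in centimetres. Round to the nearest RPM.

≈ 21860 RPM

Original rotor: r = 168 mm / 2 = 84 mm = 8.4 cm
RCF_original = 1.118 × 10⁻⁵ × 8.4 × (13280)² = 1.118 × 10⁻⁵ × 8.4 × 176,358,400 ≈ 16,562.2 × g
16,562.2 = 1.118 × 10⁻⁵ × 3.1 × N²
N² = 16,562.2 / (3.4658 × 10⁻⁵) = 477,875,238
N ≈ √477,875,238 ≈ 21,860.4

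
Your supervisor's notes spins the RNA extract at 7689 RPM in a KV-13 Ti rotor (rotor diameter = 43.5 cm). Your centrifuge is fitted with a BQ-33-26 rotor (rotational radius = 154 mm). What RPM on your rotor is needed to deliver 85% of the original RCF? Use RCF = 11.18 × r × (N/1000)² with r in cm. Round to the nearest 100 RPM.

≈ 8400 RPM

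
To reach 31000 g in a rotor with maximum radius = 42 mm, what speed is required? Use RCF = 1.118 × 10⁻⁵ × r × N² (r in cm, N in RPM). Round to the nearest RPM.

r = 42 mm = 4.2 cm
RCF = 1.118 × 10⁻⁵ × r × N²
31,000 = 1.118 × 10⁻⁵ × 4.2 × N²
N² = 31,000 / (4.6956 × 10⁻⁵) = 660,192,521
N ≈ √660,192,521 ≈ 25,694.2

25694 RPM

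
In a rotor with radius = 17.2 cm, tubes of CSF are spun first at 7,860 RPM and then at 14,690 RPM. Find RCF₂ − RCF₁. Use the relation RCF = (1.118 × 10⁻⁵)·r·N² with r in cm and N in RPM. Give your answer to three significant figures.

≈ 29600 ×g

RCF₁ = 1.118 × 10⁻⁵ × 17.2 × (7860)² = 1.118 × 10⁻⁵ × 17.2 × 61,779,600 ≈ 11,880 × g
RCF₂ = 1.118 × 10⁻⁵ × 17.2 × (14690)² = 1.118 × 10⁻⁵ × 17.2 × 215,796,100 ≈ 41,496.7 × g
Increase = 41,496.7 − 11,880 = 29,616.7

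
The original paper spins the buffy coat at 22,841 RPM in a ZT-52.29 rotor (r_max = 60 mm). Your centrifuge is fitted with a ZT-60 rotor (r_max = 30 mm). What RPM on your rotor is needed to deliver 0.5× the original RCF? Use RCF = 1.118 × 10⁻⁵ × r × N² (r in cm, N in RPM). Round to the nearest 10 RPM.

Original rotor: r = 60 mm = 6.0 cm
RCF_original = 1.118 × 10⁻⁵ × 6 × (22841)² = 1.118 × 10⁻⁵ × 6 × 521,711,281 ≈ 34,996.4 × g
Target RCF = 0.5 × 34,996.4 ≈ 17,498.2 × g
Your rotor: r = 30 mm = 3.0 cm
17,498.2 = 1.118 × 10⁻⁵ × 3 × N²
N² = 17,498.2 / (3.354 × 10⁻⁵) = 521,711,389
N ≈ √521,711,389 ≈ 22,841.0

≈ 22840 RPM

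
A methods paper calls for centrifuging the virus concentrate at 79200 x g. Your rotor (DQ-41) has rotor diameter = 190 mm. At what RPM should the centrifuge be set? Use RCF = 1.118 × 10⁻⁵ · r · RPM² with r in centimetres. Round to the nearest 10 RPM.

r = 190 mm / 2 = 95 mm = 9.5 cm
RCF = 1.118 × 10⁻⁵ × r × N²
79,200 = 1.118 × 10⁻⁵ × 9.5 × N²
N² = 79,200 / (10.621 × 10⁻⁵) = 745,692,496
N ≈ √745,692,496 ≈ 27,307.4

≈ 27310 RPM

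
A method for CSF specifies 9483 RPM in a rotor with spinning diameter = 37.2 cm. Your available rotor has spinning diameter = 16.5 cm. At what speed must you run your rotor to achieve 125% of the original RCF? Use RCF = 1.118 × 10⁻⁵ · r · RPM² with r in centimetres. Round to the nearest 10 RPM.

Original rotor: r = 37.2 / 2 = 18.6 cm
RCF_original = 1.118 × 10⁻⁵ × 18.6 × (9483)² = 1.118 × 10⁻⁵ × 18.6 × 89,927,289 ≈ 18,700.2 × g
Target RCF = 1.25 × 18,700.2 ≈ 23,375.2 × g
Your rotor: r = 16.5 / 2 = 8.25 cm
23,375.2 = 1.118 × 10⁻⁵ × 8.25 × N²
N² = 23,375.2 / (9.2235 × 10⁻⁵) = 253,430,910
N ≈ √253,430,910 ≈ 15,919.5

15920 RPM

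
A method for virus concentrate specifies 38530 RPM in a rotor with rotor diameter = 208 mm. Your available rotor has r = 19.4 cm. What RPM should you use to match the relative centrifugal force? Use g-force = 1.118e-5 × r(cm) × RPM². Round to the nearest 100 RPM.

≈ 28200 RPM

Original rotor: r = 208 mm / 2 = 104 mm = 10.4 cm
RCF_original = 1.118 × 10⁻⁵ × 10.4 × (38530)² = 1.118 × 10⁻⁵ × 10.4 × 1,484,560,900 ≈ 172,612.9 × g
172,612.9 = 1.118 × 10⁻⁵ × 19.4 × N²
N² = 172,612.9 / (21.6892 × 10⁻⁵) = 795,847,242
N ≈ √795,847,242 ≈ 28,210.8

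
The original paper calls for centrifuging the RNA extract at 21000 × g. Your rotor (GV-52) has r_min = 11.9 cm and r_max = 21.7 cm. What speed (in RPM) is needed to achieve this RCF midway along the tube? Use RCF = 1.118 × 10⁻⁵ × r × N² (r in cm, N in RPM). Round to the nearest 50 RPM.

r_avg = (11.9 + 21.7) / 2 = 16.8 cm
RCF = 1.118 × 10⁻⁵ × r × N²
21,000 = 1.118 × 10⁻⁵ × 16.8 × N²
N² = 21,000 / (18.7824 × 10⁻⁵) = 111,806,798
N ≈ √111,806,798 ≈ 10,573.9

N ≈ 10550 RPM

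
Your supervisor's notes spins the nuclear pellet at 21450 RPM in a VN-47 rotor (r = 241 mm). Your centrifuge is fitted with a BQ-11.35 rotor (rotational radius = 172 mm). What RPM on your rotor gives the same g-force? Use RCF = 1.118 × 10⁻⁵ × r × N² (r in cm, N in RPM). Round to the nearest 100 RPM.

25400 RPM

Original rotor: r = 241 mm = 24.1 cm
RCF_original = 1.118 × 10⁻⁵ × 24.1 × (21450)² = 1.118 × 10⁻⁵ × 24.1 × 460,102,500 ≈ 123,969.1 × g
Your rotor: r = 172 mm = 17.2 cm
123,969.1 = 1.118 × 10⁻⁵ × 17.2 × N²
N² = 123,969.1 / (19.2296 × 10⁻⁵) = 644,678,516
N ≈ √644,678,516 ≈ 25,390.5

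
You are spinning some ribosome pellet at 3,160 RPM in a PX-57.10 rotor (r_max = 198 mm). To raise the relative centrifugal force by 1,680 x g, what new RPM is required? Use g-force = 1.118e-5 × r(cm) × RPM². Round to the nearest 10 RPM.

r = 198 mm = 19.8 cm
Current RCF = 1.118 × 10⁻⁵ × 19.8 × (3160)² = 1.118 × 10⁻⁵ × 19.8 × 9,985,600 ≈ 2,210.5 × g
Target RCF = 2,210.5 + 1,680 = 3,890.5 × g
N² = 3,890.5 / (22.1364 × 10⁻⁵) = 17,575,125
N ≈ √17,575,125 ≈ 4,192.3

N₂ ≈ 4190 RPM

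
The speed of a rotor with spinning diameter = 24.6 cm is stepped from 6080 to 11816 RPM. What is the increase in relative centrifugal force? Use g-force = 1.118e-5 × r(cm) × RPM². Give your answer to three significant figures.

≈ 14100 x g

r = 24.6 / 2 = 12.3 cm
RCF₁ = 1.118 × 10⁻⁵ × 12.3 × (6080)² = 1.118 × 10⁻⁵ × 12.3 × 36,966,400 ≈ 5,083.4 × g
RCF₂ = 1.118 × 10⁻⁵ × 12.3 × (11816)² = 1.118 × 10⁻⁵ × 12.3 × 139,617,856 ≈ 19,199.4 × g
Increase = 19,199.4 − 5,083.4 = 14,116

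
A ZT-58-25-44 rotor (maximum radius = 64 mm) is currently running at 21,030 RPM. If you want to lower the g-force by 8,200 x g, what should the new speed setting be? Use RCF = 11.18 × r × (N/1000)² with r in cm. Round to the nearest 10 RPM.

r = 64 mm = 6.4 cm
Current RCF = 11.18 × 6.4 × (21.03)² = 11.18 × 6.4 × 442.2609 ≈ 31,644.7 × g
Target RCF = 31,644.7 − 8,200 = 23,444.7 × g
(N/1000)² = 23,444.7 / 71.552 = 327.6596
N = 1000 × √327.6596 ≈ 18,101.4

≈ 18100 RPM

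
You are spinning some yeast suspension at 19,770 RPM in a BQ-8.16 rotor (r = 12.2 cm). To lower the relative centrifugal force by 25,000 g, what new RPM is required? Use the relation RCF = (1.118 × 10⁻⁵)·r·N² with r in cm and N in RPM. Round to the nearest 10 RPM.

14410 RPM

Current RCF = 1.118 × 10⁻⁵ × 12.2 × (19770)² = 1.118 × 10⁻⁵ × 12.2 × 390,852,900 ≈ 53,310.8 × g
Target RCF = 53,310.8 − 25,000 = 28,310.8 × g
N² = 28,310.8 / (13.6396 × 10⁻⁵) = 207,563,272
N ≈ √207,563,272 ≈ 14,407.1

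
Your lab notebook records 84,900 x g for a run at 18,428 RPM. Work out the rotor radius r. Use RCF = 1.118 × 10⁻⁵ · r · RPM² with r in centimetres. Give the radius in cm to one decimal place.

RCF = 1.118 × 10⁻⁵ × r × N²
84900 = 1.118 × 10⁻⁵ × r × (18428)²
r = 84900 / (1.118 × 10⁻⁵ × 339,591,184) = 84900 / 3796.629 ≈ 22.362 cm

≈ 22.4 cm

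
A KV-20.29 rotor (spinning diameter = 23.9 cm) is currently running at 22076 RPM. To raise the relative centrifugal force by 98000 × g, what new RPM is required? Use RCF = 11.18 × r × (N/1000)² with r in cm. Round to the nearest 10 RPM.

≈ 34940 RPM

r = 23.9 / 2 = 11.95 cm
Current RCF = 11.18 × 11.95 × (22.076)² = 11.18 × 11.95 × 487.349776 ≈ 65,110.4 × g
Target RCF = 65,110.4 + 98,000 = 163,110.4 × g
(N/1000)² = 163,110.4 / 133.601 = 1220.877
N = 1000 × √1220.877 ≈ 34,941.1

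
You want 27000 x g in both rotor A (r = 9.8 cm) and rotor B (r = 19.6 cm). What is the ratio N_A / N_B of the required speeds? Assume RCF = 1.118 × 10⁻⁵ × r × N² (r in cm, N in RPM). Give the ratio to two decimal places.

1.41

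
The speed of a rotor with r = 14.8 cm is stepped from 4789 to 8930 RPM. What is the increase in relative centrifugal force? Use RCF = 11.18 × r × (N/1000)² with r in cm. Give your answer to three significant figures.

9400 ×g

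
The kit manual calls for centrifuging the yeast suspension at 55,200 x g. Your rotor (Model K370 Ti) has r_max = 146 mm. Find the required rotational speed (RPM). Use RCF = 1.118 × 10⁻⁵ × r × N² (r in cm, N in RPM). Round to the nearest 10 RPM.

N ≈ 18390 RPM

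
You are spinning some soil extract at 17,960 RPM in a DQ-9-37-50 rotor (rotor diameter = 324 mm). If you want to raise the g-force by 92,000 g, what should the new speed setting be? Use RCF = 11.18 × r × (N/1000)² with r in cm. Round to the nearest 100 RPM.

N₂ ≈ 28800 RPM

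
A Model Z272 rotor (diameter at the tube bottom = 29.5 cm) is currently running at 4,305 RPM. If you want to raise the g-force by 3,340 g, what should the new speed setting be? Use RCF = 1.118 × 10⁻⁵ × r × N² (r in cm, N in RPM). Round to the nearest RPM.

r = 29.5 / 2 = 14.75 cm
Current RCF = 1.118 × 10⁻⁵ × 14.75 × (4305)² = 1.118 × 10⁻⁵ × 14.75 × 18,533,025 ≈ 3,056.2 × g
Target RCF = 3,056.2 + 3,340 = 6,396.2 × g
N² = 6,396.2 / (16.4905 × 10⁻⁵) = 38,787,180
N ≈ √38,787,180 ≈ 6,227.9

6228 RPM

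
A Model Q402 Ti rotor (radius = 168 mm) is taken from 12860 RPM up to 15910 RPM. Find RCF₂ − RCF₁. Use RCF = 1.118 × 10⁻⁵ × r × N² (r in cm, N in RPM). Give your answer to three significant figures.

16500 g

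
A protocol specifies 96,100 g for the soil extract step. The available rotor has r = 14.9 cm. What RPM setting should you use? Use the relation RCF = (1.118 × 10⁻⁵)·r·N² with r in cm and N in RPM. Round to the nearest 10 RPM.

96,100 = 1.118 × 10⁻⁵ × 14.9 × N²
N² = 96,100 / (16.6582 × 10⁻⁵) = 576,893,062
N ≈ √576,893,062 ≈ 24,018.6

≈ 24020 RPM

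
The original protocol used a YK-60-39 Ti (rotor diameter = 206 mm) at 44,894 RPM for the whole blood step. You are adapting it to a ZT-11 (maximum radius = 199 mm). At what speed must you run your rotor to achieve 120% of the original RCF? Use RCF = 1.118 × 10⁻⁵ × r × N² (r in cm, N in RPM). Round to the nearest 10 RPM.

35380 RPM

Original rotor: r = 206 mm / 2 = 103 mm = 10.3 cm
RCF_original = 1.118 × 10⁻⁵ × 10.3 × (44894)² = 1.118 × 10⁻⁵ × 10.3 × 2,015,471,236 ≈ 232,089.6 × g
Target RCF = 1.2 × 232,089.6 ≈ 278,507.5 × g
Your rotor: r = 199 mm = 19.9 cm
278,507.5 = 1.118 × 10⁻⁵ × 19.9 × N²
N² = 278,507.5 / (22.2482 × 10⁻⁵) = 1,251,820,372
N ≈ √1,251,820,372 ≈ 35,381.1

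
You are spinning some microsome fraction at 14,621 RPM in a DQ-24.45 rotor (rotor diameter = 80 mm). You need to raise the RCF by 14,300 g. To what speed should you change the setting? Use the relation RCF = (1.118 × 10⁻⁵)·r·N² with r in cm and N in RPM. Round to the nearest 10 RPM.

r = 80 mm / 2 = 40 mm = 4 cm
Current RCF = 1.118 × 10⁻⁵ × 4 × (14621)² = 1.118 × 10⁻⁵ × 4 × 213,773,641 ≈ 9,560 × g
Target RCF = 9,560 + 14,300 = 23,860 × g
N² = 23,860 / (4.472 × 10⁻⁵) = 533,542,039
N ≈ √533,542,039 ≈ 23,098.5

≈ 23100 RPM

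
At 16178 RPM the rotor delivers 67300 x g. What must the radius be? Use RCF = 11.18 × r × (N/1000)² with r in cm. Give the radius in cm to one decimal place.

67300 = 11.18 × r × (16.178)²
r = 67300 / (11.18 × 261.727684) = 67300 / 2926.116 ≈ 23.000 cm

r ≈ 23.0 cm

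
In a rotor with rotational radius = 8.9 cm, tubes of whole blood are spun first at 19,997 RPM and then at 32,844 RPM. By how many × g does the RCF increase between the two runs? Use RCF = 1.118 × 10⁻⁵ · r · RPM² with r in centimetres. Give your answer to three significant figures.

RCF₁ = 1.118 × 10⁻⁵ × 8.9 × (19997)² = 1.118 × 10⁻⁵ × 8.9 × 399,880,009 ≈ 39,788.9 × g
RCF₂ = 1.118 × 10⁻⁵ × 8.9 × (32844)² = 1.118 × 10⁻⁵ × 8.9 × 1,078,728,336 ≈ 107,335.6 × g
Increase = 107,335.6 − 39,788.9 = 67,546.7

67500 × g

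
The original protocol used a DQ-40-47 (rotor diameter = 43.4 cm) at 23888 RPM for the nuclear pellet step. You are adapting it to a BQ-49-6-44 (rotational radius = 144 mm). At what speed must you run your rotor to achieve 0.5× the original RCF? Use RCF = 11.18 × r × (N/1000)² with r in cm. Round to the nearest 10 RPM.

≈ 20740 RPM

Original rotor: r = 43.4 / 2 = 21.7 cm
RCF = 11.18 × r × (N/1000)²
RCF_original = 11.18 × 21.7 × (23.888)² = 11.18 × 21.7 × 570.636544 ≈ 138,439.8 × g
Target RCF = 0.5 × 138,439.8 ≈ 69,219.9 × g
Your rotor: r = 144 mm = 14.4 cm
69,219.9 = 11.18 × 14.4 × (N/1000)²
(N/1000)² = 69,219.9 / 160.992 = 429.9586
N = 1000 × √429.9586 ≈ 20,735.4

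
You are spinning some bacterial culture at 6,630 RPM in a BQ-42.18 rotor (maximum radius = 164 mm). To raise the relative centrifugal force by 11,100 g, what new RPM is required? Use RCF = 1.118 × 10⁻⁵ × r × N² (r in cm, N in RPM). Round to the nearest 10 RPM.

≈ 10220 RPM

r = 164 mm = 16.4 cm
Current RCF = 1.118 × 10⁻⁵ × 16.4 × (6630)² = 1.118 × 10⁻⁵ × 16.4 × 43,956,900 ≈ 8,059.6 × g
Target RCF = 8,059.6 + 11,100 = 19,159.6 × g
N² = 19,159.6 / (18.3352 × 10⁻⁵) = 104,496,269
N ≈ √104,496,269 ≈ 10,222.3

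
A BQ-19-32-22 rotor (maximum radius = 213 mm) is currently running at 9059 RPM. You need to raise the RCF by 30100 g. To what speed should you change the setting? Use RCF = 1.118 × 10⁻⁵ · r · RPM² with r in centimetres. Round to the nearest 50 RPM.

14450 RPM

r = 213 mm = 21.3 cm
Current RCF = 1.118 × 10⁻⁵ × 21.3 × (9059)² = 1.118 × 10⁻⁵ × 21.3 × 82,065,481 ≈ 19,542.6 × g
Target RCF = 19,542.6 + 30,100 = 49,642.6 × g
N² = 49,642.6 / (23.8134 × 10⁻⁵) = 208,464,982
N ≈ √208,464,982 ≈ 14,438.3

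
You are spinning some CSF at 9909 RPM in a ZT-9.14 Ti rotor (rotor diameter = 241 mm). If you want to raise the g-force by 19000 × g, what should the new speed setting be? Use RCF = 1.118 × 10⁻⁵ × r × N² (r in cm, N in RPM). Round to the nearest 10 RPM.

≈ 15470 RPM

r = 241 mm / 2 = 120.5 mm = 12.05 cm
Current RCF = 1.118 × 10⁻⁵ × 12.05 × (9909)² = 1.118 × 10⁻⁵ × 12.05 × 98,188,281 ≈ 13,227.8 × g
Target RCF = 13,227.8 + 19,000 = 32,227.8 × g
N² = 32,227.8 / (13.4719 × 10⁻⁵) = 239,222,381
N ≈ √239,222,381 ≈ 15,466.8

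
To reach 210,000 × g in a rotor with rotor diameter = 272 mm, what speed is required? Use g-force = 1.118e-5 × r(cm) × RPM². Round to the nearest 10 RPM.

r = 272 mm / 2 = 136 mm = 13.6 cm
210,000 = 1.118 × 10⁻⁵ × 13.6 × N²
N² = 210,000 / (15.2048 × 10⁻⁵) = 1,381,142,797
N ≈ √1,381,142,797 ≈ 37,163.7

37160 RPM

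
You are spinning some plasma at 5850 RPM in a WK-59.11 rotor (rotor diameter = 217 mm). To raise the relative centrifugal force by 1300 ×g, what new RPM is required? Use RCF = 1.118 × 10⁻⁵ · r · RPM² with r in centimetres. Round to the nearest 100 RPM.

r = 217 mm / 2 = 108.5 mm = 10.85 cm
Current RCF = 1.118 × 10⁻⁵ × 10.85 × (5850)² = 1.118 × 10⁻⁵ × 10.85 × 34,222,500 ≈ 4,151.3 × g
Target RCF = 4,151.3 + 1,300 = 5,451.3 × g
N² = 5,451.3 / (12.1303 × 10⁻⁵) = 44,939,532
N ≈ √44,939,532 ≈ 6,703.7

N₂ ≈ 6700 RPM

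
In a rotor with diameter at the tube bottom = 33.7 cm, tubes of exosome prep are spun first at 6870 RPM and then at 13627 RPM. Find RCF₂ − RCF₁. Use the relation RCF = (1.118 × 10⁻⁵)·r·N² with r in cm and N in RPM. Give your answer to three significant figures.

r = 33.7 / 2 = 16.85 cm
RCF₁ = 1.118 × 10⁻⁵ × 16.85 × (6870)² = 1.118 × 10⁻⁵ × 16.85 × 47,196,900 ≈ 8,891.1 × g
RCF₂ = 1.118 × 10⁻⁵ × 16.85 × (13627)² = 1.118 × 10⁻⁵ × 16.85 × 185,695,129 ≈ 34,981.8 × g
Increase = 34,981.8 − 8,891.1 = 26,090.7

≈ 26100 x g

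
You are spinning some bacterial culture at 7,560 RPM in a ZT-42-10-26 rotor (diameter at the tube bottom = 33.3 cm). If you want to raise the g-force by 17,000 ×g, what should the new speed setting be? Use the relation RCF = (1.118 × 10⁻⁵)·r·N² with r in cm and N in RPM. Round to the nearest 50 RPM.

≈ 12200 RPM

r = 33.3 / 2 = 16.65 cm
Current RCF = 1.118 × 10⁻⁵ × 16.65 × (7560)² = 1.118 × 10⁻⁵ × 16.65 × 57,153,600 ≈ 10,639 × g
Target RCF = 10,639 + 17,000 = 27,639 × g
N² = 27,639 / (18.6147 × 10⁻⁵) = 148,479,428
N ≈ √148,479,428 ≈ 12,185.2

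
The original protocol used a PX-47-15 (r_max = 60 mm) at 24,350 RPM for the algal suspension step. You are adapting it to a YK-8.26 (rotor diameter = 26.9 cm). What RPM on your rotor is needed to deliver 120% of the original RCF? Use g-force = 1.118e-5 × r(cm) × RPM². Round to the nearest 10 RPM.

Original rotor: r = 60 mm = 6.0 cm
RCF_original = 1.118 × 10⁻⁵ × 6 × (24350)² = 1.118 × 10⁻⁵ × 6 × 592,922,500 ≈ 39,773.2 × g
Target RCF = 1.2 × 39,773.2 ≈ 47,727.8 × g
Your rotor: r = 26.9 / 2 = 13.45 cm
47,727.8 = 1.118 × 10⁻⁵ × 13.45 × N²
N² = 47,727.8 / (15.0371 × 10⁻⁵) = 317,400,297
N ≈ √317,400,297 ≈ 17,815.7

≈ 17820 RPM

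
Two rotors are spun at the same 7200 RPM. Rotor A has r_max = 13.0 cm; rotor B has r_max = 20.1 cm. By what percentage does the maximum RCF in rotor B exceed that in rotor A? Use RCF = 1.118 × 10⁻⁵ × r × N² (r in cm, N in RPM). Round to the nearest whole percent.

55%

At equal RPM, RCF scales linearly with r: ratio = 20.1 / 13.0 = 1.5462.
So rotor B delivers 54.6% more g-force.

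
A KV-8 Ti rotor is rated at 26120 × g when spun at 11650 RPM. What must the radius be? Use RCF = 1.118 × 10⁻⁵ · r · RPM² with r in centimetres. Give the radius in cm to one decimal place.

RCF = 1.118 × 10⁻⁵ × r × N²
26120 = 1.118 × 10⁻⁵ × r × (11650)²
r = 26120 / (1.118 × 10⁻⁵ × 135,722,500) = 26120 / 1517.378 ≈ 17.214 cm

17.2 cm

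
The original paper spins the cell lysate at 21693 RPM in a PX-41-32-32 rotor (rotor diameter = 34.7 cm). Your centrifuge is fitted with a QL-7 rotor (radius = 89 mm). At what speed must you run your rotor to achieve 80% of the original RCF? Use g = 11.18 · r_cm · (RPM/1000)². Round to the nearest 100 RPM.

27100 RPM

Original rotor: r = 34.7 / 2 = 17.35 cm
RCF_original = 11.18 × 17.35 × (21.693)² = 11.18 × 17.35 × 470.586249 ≈ 91,281 × g
Target RCF = 0.8 × 91,281 ≈ 73,024.8 × g
Your rotor: r = 89 mm = 8.9 cm
73,024.8 = 11.18 × 8.9 × (N/1000)²
(N/1000)² = 73,024.8 / 99.502 = 733.9028
N = 1000 × √733.9028 ≈ 27,090.6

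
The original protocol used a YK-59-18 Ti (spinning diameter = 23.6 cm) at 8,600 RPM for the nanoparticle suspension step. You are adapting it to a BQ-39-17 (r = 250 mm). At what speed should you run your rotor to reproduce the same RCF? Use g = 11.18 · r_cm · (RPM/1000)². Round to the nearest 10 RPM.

≈ 5910 RPM

Original rotor: r = 23.6 / 2 = 11.8 cm
RCF = 11.18 × r × (N/1000)²
RCF_original = 11.18 × 11.8 × (8.6)² = 11.18 × 11.8 × 73.96 ≈ 9,757.1 × g
Your rotor: r = 250 mm = 25.0 cm
9,757.1 = 11.18 × 25 × (N/1000)²
(N/1000)² = 9,757.1 / 279.5 = 34.90912
N = 1000 × √34.90912 ≈ 5,908.4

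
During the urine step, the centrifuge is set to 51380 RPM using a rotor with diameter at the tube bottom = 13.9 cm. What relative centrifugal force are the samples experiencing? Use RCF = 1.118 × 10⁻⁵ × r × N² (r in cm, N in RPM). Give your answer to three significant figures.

r = 13.9 / 2 = 6.95 cm
RCF = 1.118 × 10⁻⁵ × r × N²
RCF = 1.118 × 10⁻⁵ × 6.95 × (51380)² = 1.118 × 10⁻⁵ × 6.95 × 2,639,904,400 ≈ 205,123.2 × g

≈ 205000 g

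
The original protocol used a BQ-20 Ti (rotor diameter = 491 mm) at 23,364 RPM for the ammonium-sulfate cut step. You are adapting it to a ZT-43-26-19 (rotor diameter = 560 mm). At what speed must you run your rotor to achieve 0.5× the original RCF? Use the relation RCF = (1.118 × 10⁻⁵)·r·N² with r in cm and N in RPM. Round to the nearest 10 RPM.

Original rotor: r = 491 mm / 2 = 245.5 mm = 24.55 cm
RCF = 1.118 × 10⁻⁵ × r × N²
RCF_original = 1.118 × 10⁻⁵ × 24.55 × (23364)² = 1.118 × 10⁻⁵ × 24.55 × 545,876,496 ≈ 149,826.2 × g
Target RCF = 0.5 × 149,826.2 ≈ 74,913.1 × g
Your rotor: r = 560 mm / 2 = 280 mm = 28 cm
74,913.1 = 1.118 × 10⁻⁵ × 28 × N²
N² = 74,913.1 / (31.304 × 10⁻⁵) = 239,308,395
N ≈ √239,308,395 ≈ 15,469.6

15470 RPM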